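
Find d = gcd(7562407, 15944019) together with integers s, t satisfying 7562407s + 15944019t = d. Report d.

Euclidean algorithm:
15944019 = 2·7562407 + 819205
7562407 = 9·819205 + 189562
819205 = 4·189562 + 60957
189562 = 3·60957 + 6691
60957 = 9·6691 + 738
6691 = 9·738 + 49
738 = 15·49 + 3
49 = 16·3 + 1
3 = 3·1 + 0
gcd(7562407, 15944019) = 1.
Back-substituting:
1 = 49 − 16·3
1 = −16·738 + 241·49
1 = 241·6691 − 2185·738
1 = −2185·60957 + 19906·6691
1 = 19906·189562 − 61903·60957
1 = −61903·819205 + 267518·189562
1 = 267518·7562407 − 2469565·819205
1 = −2469565·15944019 + 5206648·7562407
So 1 = (-2469565)·15944019 + (5206648)·7562407.

1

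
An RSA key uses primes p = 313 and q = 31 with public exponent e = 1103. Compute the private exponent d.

7247

φ(n) = (p−1)(q−1) = 312·30 = 9360.
Need d with 1103·d ≡ 1 (mod 9360). Apply the extended Euclidean algorithm:
9360 = 8·1103 + 536
1103 = 2·536 + 31
536 = 17·31 + 9
31 = 3·9 + 4
9 = 2·4 + 1
4 = 4·1 + 0
Back-substitute:
1 = 9 − 2·4
1 = −2·31 + 7·9
1 = 7·536 − 121·31
1 = −121·1103 + 249·536
1 = 249·9360 − 2113·1103
So 1103·(-2113) ≡ 1 (mod 9360), hence d ≡ -2113 ≡ 7247 (mod 9360).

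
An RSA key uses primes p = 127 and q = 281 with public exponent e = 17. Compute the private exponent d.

φ(n) = (p−1)(q−1) = 126·280 = 35280.
Need d with 17·d ≡ 1 (mod 35280). Apply the extended Euclidean algorithm:
35280 = 2075·17 + 5
17 = 3·5 + 2
5 = 2·2 + 1
2 = 2·1 + 0
Back-substitute:
1 = 5 − 2·2
1 = −2·17 + 7·5
1 = 7·35280 − 14527·17
So 17·(-14527) ≡ 1 (mod 35280), hence d ≡ -14527 ≡ 20753 (mod 35280).

20753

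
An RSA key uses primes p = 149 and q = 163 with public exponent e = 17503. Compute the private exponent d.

φ(n) = (p−1)(q−1) = 148·162 = 23976.
Need d with 17503·d ≡ 1 (mod 23976). Apply the extended Euclidean algorithm:
23976 = 1·17503 + 6473
17503 = 2·6473 + 4557
6473 = 1·4557 + 1916
4557 = 2·1916 + 725
1916 = 2·725 + 466
725 = 1·466 + 259
466 = 1·259 + 207
259 = 1·207 + 52
207 = 3·52 + 51
52 = 1·51 + 1
51 = 51·1 + 0
Back-substitute:
1 = 52 − 51
1 = −207 + 4·52
1 = 4·259 − 5·207
1 = −5·466 + 9·259
1 = 9·725 − 14·466
1 = −14·1916 + 37·725
1 = 37·4557 − 88·1916
1 = −88·6473 + 125·4557
1 = 125·17503 − 338·6473
1 = −338·23976 + 463·17503
So 17503·463 ≡ 1 (mod 23976), hence d = 463.

463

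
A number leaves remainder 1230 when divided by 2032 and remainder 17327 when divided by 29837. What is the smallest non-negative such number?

Write x = 1230 + 2032·k. Then 2032·k ≡ 17327 − 1230 ≡ 16097 (mod 29837).
Need 2032⁻¹ mod 29837. Extended Euclid on (29837, 2032):
29837 = 14*2032 + 1389
2032 = 1*1389 + 643
1389 = 2*643 + 103
643 = 6*103 + 25
103 = 4*25 + 3
25 = 8*3 + 1
3 = 3*1 + 0
Back-substitute:
1 = 25 − 8·3
1 = −8·103 + 33·25
1 = 33·643 − 206·103
1 = −206·1389 + 445·643
1 = 445·2032 − 651·1389
1 = −651·29837 + 9559·2032
2032⁻¹ ≡ 9559 (mod 29837), so k ≡ 9559·16097 ≡ 1814 (mod 29837).
x = 1230 + 2032·1814 = 3687278.

3687278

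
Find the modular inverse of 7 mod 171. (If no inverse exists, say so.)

49

Run Euclid on (171, 7):
171 = 24×7 + 3
7 = 2×3 + 1
3 = 3×1 + 0
gcd = 1, so the inverse exists. Back-substitute:
1 = 7 − 2·3
1 = −2·171 + 49·7
So 7·49 ≡ 1 (mod 171).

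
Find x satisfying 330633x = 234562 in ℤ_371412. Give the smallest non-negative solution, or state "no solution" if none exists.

gcd(330633, 371412):
371412 = 1×330633 + 40779
330633 = 8×40779 + 4401
40779 = 9×4401 + 1170
4401 = 3×1170 + 891
1170 = 1×891 + 279
891 = 3×279 + 54
279 = 5×54 + 9
54 = 6×9 + 0
gcd = 9, but 9 ∤ 234562, so the congruence has no solution.

no solution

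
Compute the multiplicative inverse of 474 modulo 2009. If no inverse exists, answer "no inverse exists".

640

gcd(2009, 474) by repeated division:
2009 = 4·474 + 113
474 = 4·113 + 22
113 = 5·22 + 3
22 = 7·3 + 1
3 = 3·1 + 0
Since gcd(474, 2009) = 1, back-substitute to write 1 as a combination:
1 = 22 − 7·3
1 = −7·113 + 36·22
1 = 36·474 − 151·113
1 = −151·2009 + 640·474
So 474·640 ≡ 1 (mod 2009).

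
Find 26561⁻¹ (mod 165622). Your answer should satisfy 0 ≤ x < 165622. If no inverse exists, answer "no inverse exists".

19935

gcd(165622, 26561) by repeated division:
165622 = 6·26561 + 6256
26561 = 4·6256 + 1537
6256 = 4·1537 + 108
1537 = 14·108 + 25
108 = 4·25 + 8
25 = 3·8 + 1
8 = 8·1 + 0
gcd = 1, so the inverse exists. Back-substitute:
1 = 25 − 3·8
1 = −3·108 + 13·25
1 = 13·1537 − 185·108
1 = −185·6256 + 753·1537
1 = 753·26561 − 3197·6256
1 = −3197·165622 + 19935·26561
So 26561·19935 ≡ 1 (mod 165622).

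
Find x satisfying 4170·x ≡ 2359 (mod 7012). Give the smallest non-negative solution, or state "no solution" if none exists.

gcd(4170, 7012):
7012 = 1*4170 + 2842
4170 = 1*2842 + 1328
2842 = 2*1328 + 186
1328 = 7*186 + 26
186 = 7*26 + 4
26 = 6*4 + 2
4 = 2*2 + 0
gcd = 2, but 2 ∤ 2359, so the congruence has no solution.

no solution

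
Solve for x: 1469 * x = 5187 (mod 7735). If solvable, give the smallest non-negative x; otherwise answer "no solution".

First find gcd(1469, 7735):
7735 = 5×1469 + 390
1469 = 3×390 + 299
390 = 1×299 + 91
299 = 3×91 + 26
91 = 3×26 + 13
26 = 2×13 + 0
gcd = 13 and 13 | 5187, so solutions exist. Divide through by 13: 113x ≡ 399 (mod 595).
Now find 113⁻¹ mod 595:
595 = 5×113 + 30
113 = 3×30 + 23
30 = 1×23 + 7
23 = 3×7 + 2
7 = 3×2 + 1
2 = 2×1 + 0
Back-substitute:
1 = 7 − 3·2
1 = −3·23 + 10·7
1 = 10·30 − 13·23
1 = −13·113 + 49·30
1 = 49·595 − 258·113
So 113·(-258) ≡ 1 (mod 595), i.e. 113⁻¹ ≡ 337.
Then x ≡ 337·399 ≡ 588 (mod 595); the smallest non-negative solution is x = 588.

588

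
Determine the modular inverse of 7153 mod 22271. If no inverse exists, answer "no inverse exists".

12644

Extended Euclidean algorithm:
22271 = 3*7153 + 812
7153 = 8*812 + 657
812 = 1*657 + 155
657 = 4*155 + 37
155 = 4*37 + 7
37 = 5*7 + 2
7 = 3*2 + 1
2 = 2*1 + 0
The gcd is 1. Working backward:
1 = 7 − 3·2
1 = −3·37 + 16·7
1 = 16·155 − 67·37
1 = −67·657 + 284·155
1 = 284·812 − 351·657
1 = −351·7153 + 3092·812
1 = 3092·22271 − 9627·7153
So 7153·(-9627) ≡ 1 (mod 22271), and -9627 ≡ 12644 (mod 22271).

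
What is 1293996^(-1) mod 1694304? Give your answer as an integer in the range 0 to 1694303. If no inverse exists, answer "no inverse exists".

no inverse exists

Compute gcd(1293996, 1694304):
1694304 = 1·1293996 + 400308
1293996 = 3·400308 + 93072
400308 = 4·93072 + 28020
93072 = 3·28020 + 9012
28020 = 3·9012 + 984
9012 = 9·984 + 156
984 = 6·156 + 48
156 = 3·48 + 12
48 = 4·12 + 0
gcd(1293996, 1694304) = 12 ≠ 1, so 1293996 has no multiplicative inverse modulo 1694304.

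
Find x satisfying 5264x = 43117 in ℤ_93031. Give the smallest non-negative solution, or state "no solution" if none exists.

First find gcd(5264, 93031):
93031 = 17·5264 + 3543
5264 = 1·3543 + 1721
3543 = 2·1721 + 101
1721 = 17·101 + 4
101 = 25·4 + 1
4 = 4·1 + 0
gcd = 1, so a unique solution mod 93031 exists.
Back-substitute for the Bézout coefficients:
1 = 101 − 25·4
1 = −25·1721 + 426·101
1 = 426·3543 − 877·1721
1 = −877·5264 + 1303·3543
1 = 1303·93031 − 23028·5264
So 5264·(-23028) ≡ 1 (mod 93031), giving 5264⁻¹ ≡ 70003.
x ≡ 5264⁻¹·43117 ≡ 70003·43117 ≡ 21587 (mod 93031).

21587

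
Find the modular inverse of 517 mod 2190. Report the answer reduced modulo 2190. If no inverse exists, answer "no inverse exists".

1813

Run Euclid on (2190, 517):
2190 = 4×517 + 122
517 = 4×122 + 29
122 = 4×29 + 6
29 = 4×6 + 5
6 = 1×5 + 1
5 = 5×1 + 0
The gcd is 1. Working backward:
1 = 6 − 5
1 = −29 + 5·6
1 = 5·122 − 21·29
1 = −21·517 + 89·122
1 = 89·2190 − 377·517
Hence 517⁻¹ ≡ -377 ≡ 1813 (mod 2190).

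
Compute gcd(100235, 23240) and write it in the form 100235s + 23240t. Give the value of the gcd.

5

Apply Euclid's algorithm to 100235 and 23240:
100235 = 4*23240 + 7275
23240 = 3*7275 + 1415
7275 = 5*1415 + 200
1415 = 7*200 + 15
200 = 13*15 + 5
15 = 3*5 + 0
gcd(100235, 23240) = 5.
Back-substituting:
5 = 200 − 13·15
5 = −13·1415 + 92·200
5 = 92·7275 − 473·1415
5 = −473·23240 + 1511·7275
5 = 1511·100235 − 6517·23240
So 5 = (1511)·100235 + (-6517)·23240.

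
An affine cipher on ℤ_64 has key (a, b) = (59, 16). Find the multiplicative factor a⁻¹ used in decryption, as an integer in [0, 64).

Extended Euclidean algorithm:
64 = 1*59 + 5
59 = 11*5 + 4
5 = 1*4 + 1
4 = 4*1 + 0
Since gcd(59, 64) = 1, back-substitute to write 1 as a combination:
1 = 5 − 4
1 = −59 + 12·5
1 = 12·64 − 13·59
So 59·(-13) ≡ 1 (mod 64), and -13 ≡ 51 (mod 64).

51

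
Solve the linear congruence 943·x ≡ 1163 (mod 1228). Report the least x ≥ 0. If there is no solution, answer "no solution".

625

First find gcd(943, 1228):
1228 = 1×943 + 285
943 = 3×285 + 88
285 = 3×88 + 21
88 = 4×21 + 4
21 = 5×4 + 1
4 = 4×1 + 0
gcd = 1, so a unique solution mod 1228 exists.
Back-substitute for the Bézout coefficients:
1 = 21 − 5·4
1 = −5·88 + 21·21
1 = 21·285 − 68·88
1 = −68·943 + 225·285
1 = 225·1228 − 293·943
So 943·(-293) ≡ 1 (mod 1228), giving 943⁻¹ ≡ 935.
x ≡ 943⁻¹·1163 ≡ 935·1163 ≡ 625 (mod 1228).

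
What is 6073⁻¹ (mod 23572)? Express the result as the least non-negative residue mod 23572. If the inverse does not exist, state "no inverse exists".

Apply the Euclidean algorithm to 23572 and 6073:
23572 = 3·6073 + 5353
6073 = 1·5353 + 720
5353 = 7·720 + 313
720 = 2·313 + 94
313 = 3·94 + 31
94 = 3·31 + 1
31 = 31·1 + 0
gcd = 1, so the inverse exists. Back-substitute:
1 = 94 − 3·31
1 = −3·313 + 10·94
1 = 10·720 − 23·313
1 = −23·5353 + 171·720
1 = 171·6073 − 194·5353
1 = −194·23572 + 753·6073
So 6073·753 ≡ 1 (mod 23572).

753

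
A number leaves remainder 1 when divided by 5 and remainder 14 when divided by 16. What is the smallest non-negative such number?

46

Write x = 1 + 5·k. Then 5·k ≡ 14 − 1 ≡ 13 (mod 16).
Need 5⁻¹ mod 16. Extended Euclid on (16, 5):
16 = 3·5 + 1
5 = 5·1 + 0
Back-substitute:
1 = 16 − 3·5
5⁻¹ ≡ 13 (mod 16), so k ≡ 13·13 ≡ 9 (mod 16).
x = 1 + 5·9 = 46.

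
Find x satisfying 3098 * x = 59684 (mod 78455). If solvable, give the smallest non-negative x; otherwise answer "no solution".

First find gcd(3098, 78455):
78455 = 25·3098 + 1005
3098 = 3·1005 + 83
1005 = 12·83 + 9
83 = 9·9 + 2
9 = 4·2 + 1
2 = 2·1 + 0
gcd = 1, so a unique solution mod 78455 exists.
Back-substitute for the Bézout coefficients:
1 = 9 − 4·2
1 = −4·83 + 37·9
1 = 37·1005 − 448·83
1 = −448·3098 + 1381·1005
1 = 1381·78455 − 34973·3098
So 3098·(-34973) ≡ 1 (mod 78455), giving 3098⁻¹ ≡ 43482.
x ≡ 3098⁻¹·59684 ≡ 43482·59684 ≡ 45198 (mod 78455).

45198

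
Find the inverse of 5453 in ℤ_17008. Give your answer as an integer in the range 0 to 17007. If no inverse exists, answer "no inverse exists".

14597

Apply the Euclidean algorithm to 17008 and 5453:
17008 = 3×5453 + 649
5453 = 8×649 + 261
649 = 2×261 + 127
261 = 2×127 + 7
127 = 18×7 + 1
7 = 7×1 + 0
Since gcd(5453, 17008) = 1, back-substitute to write 1 as a combination:
1 = 127 − 18·7
1 = −18·261 + 37·127
1 = 37·649 − 92·261
1 = −92·5453 + 773·649
1 = 773·17008 − 2411·5453
Hence 5453⁻¹ ≡ -2411 ≡ 14597 (mod 17008).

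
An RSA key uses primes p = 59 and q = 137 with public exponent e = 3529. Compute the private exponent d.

1321

φ(n) = (p−1)(q−1) = 58·136 = 7888.
Need d with 3529·d ≡ 1 (mod 7888). Apply the extended Euclidean algorithm:
7888 = 2·3529 + 830
3529 = 4·830 + 209
830 = 3·209 + 203
209 = 1·203 + 6
203 = 33·6 + 5
6 = 1·5 + 1
5 = 5·1 + 0
Back-substitute:
1 = 6 − 5
1 = −203 + 34·6
1 = 34·209 − 35·203
1 = −35·830 + 139·209
1 = 139·3529 − 591·830
1 = −591·7888 + 1321·3529
So 3529·1321 ≡ 1 (mod 7888), hence d = 1321.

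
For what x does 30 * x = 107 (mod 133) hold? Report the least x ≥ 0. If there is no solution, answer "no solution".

8

First find gcd(30, 133):
133 = 4×30 + 13
30 = 2×13 + 4
13 = 3×4 + 1
4 = 4×1 + 0
gcd = 1, so a unique solution mod 133 exists.
Back-substitute for the Bézout coefficients:
1 = 13 − 3·4
1 = −3·30 + 7·13
1 = 7·133 − 31·30
So 30·(-31) ≡ 1 (mod 133), giving 30⁻¹ ≡ 102.
x ≡ 30⁻¹·107 ≡ 102·107 ≡ 8 (mod 133).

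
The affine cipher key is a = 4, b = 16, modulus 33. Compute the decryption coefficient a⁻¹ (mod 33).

Run Euclid on (33, 4):
33 = 8*4 + 1
4 = 4*1 + 0
gcd = 1, so the inverse exists. Back-substitute:
1 = 33 − 8·4
Hence 4⁻¹ ≡ -8 ≡ 25 (mod 33).

25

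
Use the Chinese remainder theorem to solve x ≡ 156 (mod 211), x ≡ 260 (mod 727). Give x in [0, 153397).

120215

Write x = 156 + 211·k. Then 211·k ≡ 260 − 156 ≡ 104 (mod 727).
Need 211⁻¹ mod 727. Extended Euclid on (727, 211):
727 = 3·211 + 94
211 = 2·94 + 23
94 = 4·23 + 2
23 = 11·2 + 1
2 = 2·1 + 0
Back-substitute:
1 = 23 − 11·2
1 = −11·94 + 45·23
1 = 45·211 − 101·94
1 = −101·727 + 348·211
211⁻¹ ≡ 348 (mod 727), so k ≡ 348·104 ≡ 569 (mod 727).
x = 156 + 211·569 = 120215.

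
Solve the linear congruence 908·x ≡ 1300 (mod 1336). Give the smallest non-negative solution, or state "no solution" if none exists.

75

First find gcd(908, 1336):
1336 = 1×908 + 428
908 = 2×428 + 52
428 = 8×52 + 12
52 = 4×12 + 4
12 = 3×4 + 0
gcd = 4 and 4 | 1300, so solutions exist. Divide through by 4: 227x ≡ 325 (mod 334).
Now find 227⁻¹ mod 334:
334 = 1·227 + 107
227 = 2·107 + 13
107 = 8·13 + 3
13 = 4·3 + 1
3 = 3·1 + 0
Back-substitute:
1 = 13 − 4·3
1 = −4·107 + 33·13
1 = 33·227 − 70·107
1 = −70·334 + 103·227
So 227⁻¹ ≡ 103 (mod 334).
Then x ≡ 103·325 ≡ 75 (mod 334); the smallest non-negative solution is x = 75.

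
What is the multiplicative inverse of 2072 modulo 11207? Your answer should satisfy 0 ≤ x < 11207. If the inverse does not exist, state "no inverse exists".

Euclidean algorithm on 11207, 2072:
11207 = 5×2072 + 847
2072 = 2×847 + 378
847 = 2×378 + 91
378 = 4×91 + 14
91 = 6×14 + 7
14 = 2×7 + 0
Since gcd = 7 > 1, 2072 is not a unit mod 11207.

no inverse exists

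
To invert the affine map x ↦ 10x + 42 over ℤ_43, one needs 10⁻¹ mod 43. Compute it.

13

Run Euclid on (43, 10):
43 = 4*10 + 3
10 = 3*3 + 1
3 = 3*1 + 0
The gcd is 1. Working backward:
1 = 10 − 3·3
1 = −3·43 + 13·10
So 10·13 ≡ 1 (mod 43).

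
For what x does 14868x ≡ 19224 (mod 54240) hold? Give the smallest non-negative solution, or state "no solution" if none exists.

First find gcd(14868, 54240):
54240 = 3·14868 + 9636
14868 = 1·9636 + 5232
9636 = 1·5232 + 4404
5232 = 1·4404 + 828
4404 = 5·828 + 264
828 = 3·264 + 36
264 = 7·36 + 12
36 = 3·12 + 0
gcd = 12 and 12 | 19224, so solutions exist. Divide through by 12: 1239x ≡ 1602 (mod 4520).
Now find 1239⁻¹ mod 4520:
4520 = 3·1239 + 803
1239 = 1·803 + 436
803 = 1·436 + 367
436 = 1·367 + 69
367 = 5·69 + 22
69 = 3·22 + 3
22 = 7·3 + 1
3 = 3·1 + 0
Back-substitute:
1 = 22 − 7·3
1 = −7·69 + 22·22
1 = 22·367 − 117·69
1 = −117·436 + 139·367
1 = 139·803 − 256·436
1 = −256·1239 + 395·803
1 = 395·4520 − 1441·1239
So 1239·(-1441) ≡ 1 (mod 4520), i.e. 1239⁻¹ ≡ 3079.
Then x ≡ 3079·1602 ≡ 1238 (mod 4520); the smallest non-negative solution is x = 1238.

1238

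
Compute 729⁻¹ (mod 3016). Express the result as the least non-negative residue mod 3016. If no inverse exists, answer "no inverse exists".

Run Euclid on (3016, 729):
3016 = 4×729 + 100
729 = 7×100 + 29
100 = 3×29 + 13
29 = 2×13 + 3
13 = 4×3 + 1
3 = 3×1 + 0
gcd = 1, so the inverse exists. Back-substitute:
1 = 13 − 4·3
1 = −4·29 + 9·13
1 = 9·100 − 31·29
1 = −31·729 + 226·100
1 = 226·3016 − 935·729
So 729·(-935) ≡ 1 (mod 3016), and -935 ≡ 2081 (mod 3016).

2081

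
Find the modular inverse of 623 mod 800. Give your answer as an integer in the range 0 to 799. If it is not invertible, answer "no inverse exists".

687

Apply the Euclidean algorithm to 800 and 623:
800 = 1·623 + 177
623 = 3·177 + 92
177 = 1·92 + 85
92 = 1·85 + 7
85 = 12·7 + 1
7 = 7·1 + 0
gcd = 1, so the inverse exists. Back-substitute:
1 = 85 − 12·7
1 = −12·92 + 13·85
1 = 13·177 − 25·92
1 = −25·623 + 88·177
1 = 88·800 − 113·623
Thus 623·(-113) ≡ 1 (mod 800); reducing, -113 mod 800 = 687.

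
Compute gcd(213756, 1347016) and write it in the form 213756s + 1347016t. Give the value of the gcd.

Apply Euclid's algorithm to 1347016 and 213756:
1347016 = 6·213756 + 64480
213756 = 3·64480 + 20316
64480 = 3·20316 + 3532
20316 = 5·3532 + 2656
3532 = 1·2656 + 876
2656 = 3·876 + 28
876 = 31·28 + 8
28 = 3·8 + 4
8 = 2·4 + 0
gcd(213756, 1347016) = 4.
Express as a combination:
4 = 28 − 3·8
4 = −3·876 + 94·28
4 = 94·2656 − 285·876
4 = −285·3532 + 379·2656
4 = 379·20316 − 2180·3532
4 = −2180·64480 + 6919·20316
4 = 6919·213756 − 22937·64480
4 = −22937·1347016 + 144541·213756
So 4 = (-22937)·1347016 + (144541)·213756.

4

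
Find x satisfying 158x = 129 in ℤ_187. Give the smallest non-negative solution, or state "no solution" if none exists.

First find gcd(158, 187):
187 = 1×158 + 29
158 = 5×29 + 13
29 = 2×13 + 3
13 = 4×3 + 1
3 = 3×1 + 0
gcd = 1, so a unique solution mod 187 exists.
Back-substitute for the Bézout coefficients:
1 = 13 − 4·3
1 = −4·29 + 9·13
1 = 9·158 − 49·29
1 = −49·187 + 58·158
So 158·(58) ≡ 1 (mod 187), giving 158⁻¹ ≡ 58.
x ≡ 158⁻¹·129 ≡ 58·129 ≡ 2 (mod 187).

2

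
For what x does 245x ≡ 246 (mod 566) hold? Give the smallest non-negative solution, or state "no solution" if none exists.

68

First find gcd(245, 566):
566 = 2×245 + 76
245 = 3×76 + 17
76 = 4×17 + 8
17 = 2×8 + 1
8 = 8×1 + 0
gcd = 1, so a unique solution mod 566 exists.
Back-substitute for the Bézout coefficients:
1 = 17 − 2·8
1 = −2·76 + 9·17
1 = 9·245 − 29·76
1 = −29·566 + 67·245
So 245·(67) ≡ 1 (mod 566), giving 245⁻¹ ≡ 67.
x ≡ 245⁻¹·246 ≡ 67·246 ≡ 68 (mod 566).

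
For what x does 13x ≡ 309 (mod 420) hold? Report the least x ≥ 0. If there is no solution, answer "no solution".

First find gcd(13, 420):
420 = 32·13 + 4
13 = 3·4 + 1
4 = 4·1 + 0
gcd = 1, so a unique solution mod 420 exists.
Back-substitute for the Bézout coefficients:
1 = 13 − 3·4
1 = −3·420 + 97·13
So 13·(97) ≡ 1 (mod 420), giving 13⁻¹ ≡ 97.
x ≡ 13⁻¹·309 ≡ 97·309 ≡ 153 (mod 420).

153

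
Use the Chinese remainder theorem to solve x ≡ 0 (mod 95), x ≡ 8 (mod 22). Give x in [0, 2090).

1900

Write x = 0 + 95·k. Then 95·k ≡ 8 − 0 ≡ 8 (mod 22).
Need 95⁻¹ mod 22. Extended Euclid on (22, 7):
22 = 3·7 + 1
7 = 7·1 + 0
Back-substitute:
1 = 22 − 3·7
95⁻¹ ≡ 19 (mod 22), so k ≡ 19·8 ≡ 20 (mod 22).
x = 0 + 95·20 = 1900.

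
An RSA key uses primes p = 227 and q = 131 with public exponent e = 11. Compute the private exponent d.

2671

φ(n) = (p−1)(q−1) = 226·130 = 29380.
Need d with 11·d ≡ 1 (mod 29380). Apply the extended Euclidean algorithm:
29380 = 2670·11 + 10
11 = 1·10 + 1
10 = 10·1 + 0
Back-substitute:
1 = 11 − 10
1 = −29380 + 2671·11
So 11·2671 ≡ 1 (mod 29380), hence d = 2671.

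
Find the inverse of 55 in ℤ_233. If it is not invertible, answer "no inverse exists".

161

Apply the Euclidean algorithm to 233 and 55:
233 = 4·55 + 13
55 = 4·13 + 3
13 = 4·3 + 1
3 = 3·1 + 0
The gcd is 1. Working backward:
1 = 13 − 4·3
1 = −4·55 + 17·13
1 = 17·233 − 72·55
So 55·(-72) ≡ 1 (mod 233), and -72 ≡ 161 (mod 233).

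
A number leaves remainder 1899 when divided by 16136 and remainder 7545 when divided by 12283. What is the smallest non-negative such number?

107483795

Write x = 1899 + 16136·k. Then 16136·k ≡ 7545 − 1899 ≡ 5646 (mod 12283).
Need 16136⁻¹ mod 12283. Extended Euclid on (12283, 3853):
12283 = 3×3853 + 724
3853 = 5×724 + 233
724 = 3×233 + 25
233 = 9×25 + 8
25 = 3×8 + 1
8 = 8×1 + 0
Back-substitute:
1 = 25 − 3·8
1 = −3·233 + 28·25
1 = 28·724 − 87·233
1 = −87·3853 + 463·724
1 = 463·12283 − 1476·3853
16136⁻¹ ≡ 10807 (mod 12283), so k ≡ 10807·5646 ≡ 6661 (mod 12283).
x = 1899 + 16136·6661 = 107483795.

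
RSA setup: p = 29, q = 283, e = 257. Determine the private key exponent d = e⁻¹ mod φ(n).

φ(n) = (p−1)(q−1) = 28·282 = 7896.
Need d with 257·d ≡ 1 (mod 7896). Apply the extended Euclidean algorithm:
7896 = 30·257 + 186
257 = 1·186 + 71
186 = 2·71 + 44
71 = 1·44 + 27
44 = 1·27 + 17
27 = 1·17 + 10
17 = 1·10 + 7
10 = 1·7 + 3
7 = 2·3 + 1
3 = 3·1 + 0
Back-substitute:
1 = 7 − 2·3
1 = −2·10 + 3·7
1 = 3·17 − 5·10
1 = −5·27 + 8·17
1 = 8·44 − 13·27
1 = −13·71 + 21·44
1 = 21·186 − 55·71
1 = −55·257 + 76·186
1 = 76·7896 − 2335·257
So 257·(-2335) ≡ 1 (mod 7896), hence d ≡ -2335 ≡ 5561 (mod 7896).

5561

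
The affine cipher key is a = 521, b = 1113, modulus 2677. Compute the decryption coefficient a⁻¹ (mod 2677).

gcd(2677, 521) by repeated division:
2677 = 5×521 + 72
521 = 7×72 + 17
72 = 4×17 + 4
17 = 4×4 + 1
4 = 4×1 + 0
The gcd is 1. Working backward:
1 = 17 − 4·4
1 = −4·72 + 17·17
1 = 17·521 − 123·72
1 = −123·2677 + 632·521
So 521·632 ≡ 1 (mod 2677).

632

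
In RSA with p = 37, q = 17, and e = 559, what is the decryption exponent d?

φ(n) = (p−1)(q−1) = 36·16 = 576.
Need d with 559·d ≡ 1 (mod 576). Apply the extended Euclidean algorithm:
576 = 1*559 + 17
559 = 32*17 + 15
17 = 1*15 + 2
15 = 7*2 + 1
2 = 2*1 + 0
Back-substitute:
1 = 15 − 7·2
1 = −7·17 + 8·15
1 = 8·559 − 263·17
1 = −263·576 + 271·559
So 559·271 ≡ 1 (mod 576), hence d = 271.

271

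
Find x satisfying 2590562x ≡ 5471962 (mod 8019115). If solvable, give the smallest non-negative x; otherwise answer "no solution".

no solution

gcd(2590562, 8019115):
8019115 = 3·2590562 + 247429
2590562 = 10·247429 + 116272
247429 = 2·116272 + 14885
116272 = 7·14885 + 12077
14885 = 1·12077 + 2808
12077 = 4·2808 + 845
2808 = 3·845 + 273
845 = 3·273 + 26
273 = 10·26 + 13
26 = 2·13 + 0
gcd = 13, but 13 ∤ 5471962, so the congruence has no solution.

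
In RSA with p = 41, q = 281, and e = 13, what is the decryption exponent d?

9477

φ(n) = (p−1)(q−1) = 40·280 = 11200.
Need d with 13·d ≡ 1 (mod 11200). Apply the extended Euclidean algorithm:
11200 = 861*13 + 7
13 = 1*7 + 6
7 = 1*6 + 1
6 = 6*1 + 0
Back-substitute:
1 = 7 − 6
1 = −13 + 2·7
1 = 2·11200 − 1723·13
So 13·(-1723) ≡ 1 (mod 11200), hence d ≡ -1723 ≡ 9477 (mod 11200).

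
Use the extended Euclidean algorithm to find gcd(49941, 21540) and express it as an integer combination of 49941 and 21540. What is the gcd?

3

Apply Euclid's algorithm to 49941 and 21540:
49941 = 2×21540 + 6861
21540 = 3×6861 + 957
6861 = 7×957 + 162
957 = 5×162 + 147
162 = 1×147 + 15
147 = 9×15 + 12
15 = 1×12 + 3
12 = 4×3 + 0
gcd(49941, 21540) = 3.
Back-substituting:
3 = 15 − 12
3 = −147 + 10·15
3 = 10·162 − 11·147
3 = −11·957 + 65·162
3 = 65·6861 − 466·957
3 = −466·21540 + 1463·6861
3 = 1463·49941 − 3392·21540
So 3 = (1463)·49941 + (-3392)·21540.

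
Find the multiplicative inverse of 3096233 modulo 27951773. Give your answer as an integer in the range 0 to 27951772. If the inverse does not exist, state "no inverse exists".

6670176

Apply the Euclidean algorithm to 27951773 and 3096233:
27951773 = 9·3096233 + 85676
3096233 = 36·85676 + 11897
85676 = 7·11897 + 2397
11897 = 4·2397 + 2309
2397 = 1·2309 + 88
2309 = 26·88 + 21
88 = 4·21 + 4
21 = 5·4 + 1
4 = 4·1 + 0
gcd = 1, so the inverse exists. Back-substitute:
1 = 21 − 5·4
1 = −5·88 + 21·21
1 = 21·2309 − 551·88
1 = −551·2397 + 572·2309
1 = 572·11897 − 2839·2397
1 = −2839·85676 + 20445·11897
1 = 20445·3096233 − 738859·85676
1 = −738859·27951773 + 6670176·3096233
So 3096233·6670176 ≡ 1 (mod 27951773).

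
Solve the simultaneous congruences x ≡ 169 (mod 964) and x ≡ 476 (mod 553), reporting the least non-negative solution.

489881

Write x = 169 + 964·k. Then 964·k ≡ 476 − 169 ≡ 307 (mod 553).
Need 964⁻¹ mod 553. Extended Euclid on (553, 411):
553 = 1·411 + 142
411 = 2·142 + 127
142 = 1·127 + 15
127 = 8·15 + 7
15 = 2·7 + 1
7 = 7·1 + 0
Back-substitute:
1 = 15 − 2·7
1 = −2·127 + 17·15
1 = 17·142 − 19·127
1 = −19·411 + 55·142
1 = 55·553 − 74·411
964⁻¹ ≡ 479 (mod 553), so k ≡ 479·307 ≡ 508 (mod 553).
x = 169 + 964·508 = 489881.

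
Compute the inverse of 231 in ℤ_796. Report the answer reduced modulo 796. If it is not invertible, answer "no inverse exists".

255

Run Euclid on (796, 231):
796 = 3·231 + 103
231 = 2·103 + 25
103 = 4·25 + 3
25 = 8·3 + 1
3 = 3·1 + 0
The gcd is 1. Working backward:
1 = 25 − 8·3
1 = −8·103 + 33·25
1 = 33·231 − 74·103
1 = −74·796 + 255·231
So 231·255 ≡ 1 (mod 796).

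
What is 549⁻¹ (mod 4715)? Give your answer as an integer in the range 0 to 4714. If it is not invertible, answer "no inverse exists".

Extended Euclidean algorithm:
4715 = 8·549 + 323
549 = 1·323 + 226
323 = 1·226 + 97
226 = 2·97 + 32
97 = 3·32 + 1
32 = 32·1 + 0
Since gcd(549, 4715) = 1, back-substitute to write 1 as a combination:
1 = 97 − 3·32
1 = −3·226 + 7·97
1 = 7·323 − 10·226
1 = −10·549 + 17·323
1 = 17·4715 − 146·549
Thus 549·(-146) ≡ 1 (mod 4715); reducing, -146 mod 4715 = 4569.

4569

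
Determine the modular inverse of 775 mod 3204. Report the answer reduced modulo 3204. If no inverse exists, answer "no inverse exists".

Extended Euclidean algorithm:
3204 = 4·775 + 104
775 = 7·104 + 47
104 = 2·47 + 10
47 = 4·10 + 7
10 = 1·7 + 3
7 = 2·3 + 1
3 = 3·1 + 0
The gcd is 1. Working backward:
1 = 7 − 2·3
1 = −2·10 + 3·7
1 = 3·47 − 14·10
1 = −14·104 + 31·47
1 = 31·775 − 231·104
1 = −231·3204 + 955·775
So 775·955 ≡ 1 (mod 3204).

955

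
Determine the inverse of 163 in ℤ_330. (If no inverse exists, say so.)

Apply the Euclidean algorithm to 330 and 163:
330 = 2*163 + 4
163 = 40*4 + 3
4 = 1*3 + 1
3 = 3*1 + 0
Since gcd(163, 330) = 1, back-substitute to write 1 as a combination:
1 = 4 − 3
1 = −163 + 41·4
1 = 41·330 − 83·163
Hence 163⁻¹ ≡ -83 ≡ 247 (mod 330).

247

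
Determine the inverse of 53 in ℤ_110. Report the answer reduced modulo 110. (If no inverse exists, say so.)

Apply the Euclidean algorithm to 110 and 53:
110 = 2·53 + 4
53 = 13·4 + 1
4 = 4·1 + 0
Since gcd(53, 110) = 1, back-substitute to write 1 as a combination:
1 = 53 − 13·4
1 = −13·110 + 27·53
So 53·27 ≡ 1 (mod 110).

27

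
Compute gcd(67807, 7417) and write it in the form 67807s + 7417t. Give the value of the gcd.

Apply Euclid's algorithm to 67807 and 7417:
67807 = 9·7417 + 1054
7417 = 7·1054 + 39
1054 = 27·39 + 1
39 = 39·1 + 0
gcd(67807, 7417) = 1.
Back-substituting:
1 = 1054 − 27·39
1 = −27·7417 + 190·1054
1 = 190·67807 − 1737·7417
So 1 = (190)·67807 + (-1737)·7417.

1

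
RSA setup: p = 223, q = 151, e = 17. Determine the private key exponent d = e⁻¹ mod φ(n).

φ(n) = (p−1)(q−1) = 222·150 = 33300.
Need d with 17·d ≡ 1 (mod 33300). Apply the extended Euclidean algorithm:
33300 = 1958·17 + 14
17 = 1·14 + 3
14 = 4·3 + 2
3 = 1·2 + 1
2 = 2·1 + 0
Back-substitute:
1 = 3 − 2
1 = −14 + 5·3
1 = 5·17 − 6·14
1 = −6·33300 + 11753·17
So 17·11753 ≡ 1 (mod 33300), hence d = 11753.

11753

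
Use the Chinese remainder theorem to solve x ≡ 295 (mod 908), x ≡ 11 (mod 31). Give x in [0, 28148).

Write x = 295 + 908·k. Then 908·k ≡ 11 − 295 ≡ 26 (mod 31).
Need 908⁻¹ mod 31. Extended Euclid on (31, 9):
31 = 3*9 + 4
9 = 2*4 + 1
4 = 4*1 + 0
Back-substitute:
1 = 9 − 2·4
1 = −2·31 + 7·9
908⁻¹ ≡ 7 (mod 31), so k ≡ 7·26 ≡ 27 (mod 31).
x = 295 + 908·27 = 24811.

24811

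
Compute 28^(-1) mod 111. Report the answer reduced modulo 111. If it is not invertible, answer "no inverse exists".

Apply the Euclidean algorithm to 111 and 28:
111 = 3*28 + 27
28 = 1*27 + 1
27 = 27*1 + 0
The gcd is 1. Working backward:
1 = 28 − 27
1 = −111 + 4·28
So 28·4 ≡ 1 (mod 111).

4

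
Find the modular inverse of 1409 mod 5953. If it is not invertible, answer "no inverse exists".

Apply the Euclidean algorithm to 5953 and 1409:
5953 = 4·1409 + 317
1409 = 4·317 + 141
317 = 2·141 + 35
141 = 4·35 + 1
35 = 35·1 + 0
gcd = 1, so the inverse exists. Back-substitute:
1 = 141 − 4·35
1 = −4·317 + 9·141
1 = 9·1409 − 40·317
1 = −40·5953 + 169·1409
So 1409·169 ≡ 1 (mod 5953).

169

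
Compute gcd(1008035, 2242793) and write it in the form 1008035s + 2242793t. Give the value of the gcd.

7

Euclidean algorithm:
2242793 = 2*1008035 + 226723
1008035 = 4*226723 + 101143
226723 = 2*101143 + 24437
101143 = 4*24437 + 3395
24437 = 7*3395 + 672
3395 = 5*672 + 35
672 = 19*35 + 7
35 = 5*7 + 0
gcd(1008035, 2242793) = 7.
Back-substituting:
7 = 672 − 19·35
7 = −19·3395 + 96·672
7 = 96·24437 − 691·3395
7 = −691·101143 + 2860·24437
7 = 2860·226723 − 6411·101143
7 = −6411·1008035 + 28504·226723
7 = 28504·2242793 − 63419·1008035
So 7 = (28504)·2242793 + (-63419)·1008035.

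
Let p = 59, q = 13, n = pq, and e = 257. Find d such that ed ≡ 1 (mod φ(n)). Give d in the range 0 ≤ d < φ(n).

65

φ(n) = (p−1)(q−1) = 58·12 = 696.
Need d with 257·d ≡ 1 (mod 696). Apply the extended Euclidean algorithm:
696 = 2*257 + 182
257 = 1*182 + 75
182 = 2*75 + 32
75 = 2*32 + 11
32 = 2*11 + 10
11 = 1*10 + 1
10 = 10*1 + 0
Back-substitute:
1 = 11 − 10
1 = −32 + 3·11
1 = 3·75 − 7·32
1 = −7·182 + 17·75
1 = 17·257 − 24·182
1 = −24·696 + 65·257
So 257·65 ≡ 1 (mod 696), hence d = 65.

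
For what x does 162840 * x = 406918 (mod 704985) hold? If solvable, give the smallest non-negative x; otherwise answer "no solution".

no solution

gcd(162840, 704985):
704985 = 4×162840 + 53625
162840 = 3×53625 + 1965
53625 = 27×1965 + 570
1965 = 3×570 + 255
570 = 2×255 + 60
255 = 4×60 + 15
60 = 4×15 + 0
gcd = 15, but 15 ∤ 406918, so the congruence has no solution.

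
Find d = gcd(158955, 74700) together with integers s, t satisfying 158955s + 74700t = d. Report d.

Repeated division:
158955 = 2*74700 + 9555
74700 = 7*9555 + 7815
9555 = 1*7815 + 1740
7815 = 4*1740 + 855
1740 = 2*855 + 30
855 = 28*30 + 15
30 = 2*15 + 0
gcd(158955, 74700) = 15.
Express as a combination:
15 = 855 − 28·30
15 = −28·1740 + 57·855
15 = 57·7815 − 256·1740
15 = −256·9555 + 313·7815
15 = 313·74700 − 2447·9555
15 = −2447·158955 + 5207·74700
So 15 = (-2447)·158955 + (5207)·74700.

15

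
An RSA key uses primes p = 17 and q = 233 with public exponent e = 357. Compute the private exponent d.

φ(n) = (p−1)(q−1) = 16·232 = 3712.
Need d with 357·d ≡ 1 (mod 3712). Apply the extended Euclidean algorithm:
3712 = 10×357 + 142
357 = 2×142 + 73
142 = 1×73 + 69
73 = 1×69 + 4
69 = 17×4 + 1
4 = 4×1 + 0
Back-substitute:
1 = 69 − 17·4
1 = −17·73 + 18·69
1 = 18·142 − 35·73
1 = −35·357 + 88·142
1 = 88·3712 − 915·357
So 357·(-915) ≡ 1 (mod 3712), hence d ≡ -915 ≡ 2797 (mod 3712).

2797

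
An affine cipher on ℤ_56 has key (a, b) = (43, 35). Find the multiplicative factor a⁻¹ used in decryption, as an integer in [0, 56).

43

gcd(56, 43) by repeated division:
56 = 1·43 + 13
43 = 3·13 + 4
13 = 3·4 + 1
4 = 4·1 + 0
gcd = 1, so the inverse exists. Back-substitute:
1 = 13 − 3·4
1 = −3·43 + 10·13
1 = 10·56 − 13·43
Hence 43⁻¹ ≡ -13 ≡ 43 (mod 56).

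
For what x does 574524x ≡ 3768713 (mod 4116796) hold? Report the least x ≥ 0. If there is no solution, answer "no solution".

no solution

gcd(574524, 4116796):
4116796 = 7·574524 + 95128
574524 = 6·95128 + 3756
95128 = 25·3756 + 1228
3756 = 3·1228 + 72
1228 = 17·72 + 4
72 = 18·4 + 0
gcd = 4, but 4 ∤ 3768713, so the congruence has no solution.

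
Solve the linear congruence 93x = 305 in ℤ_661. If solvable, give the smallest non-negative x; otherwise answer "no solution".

117

First find gcd(93, 661):
661 = 7·93 + 10
93 = 9·10 + 3
10 = 3·3 + 1
3 = 3·1 + 0
gcd = 1, so a unique solution mod 661 exists.
Back-substitute for the Bézout coefficients:
1 = 10 − 3·3
1 = −3·93 + 28·10
1 = 28·661 − 199·93
So 93·(-199) ≡ 1 (mod 661), giving 93⁻¹ ≡ 462.
x ≡ 93⁻¹·305 ≡ 462·305 ≡ 117 (mod 661).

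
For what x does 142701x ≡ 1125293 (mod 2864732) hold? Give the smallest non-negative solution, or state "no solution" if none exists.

First find gcd(142701, 2864732):
2864732 = 20·142701 + 10712
142701 = 13·10712 + 3445
10712 = 3·3445 + 377
3445 = 9·377 + 52
377 = 7·52 + 13
52 = 4·13 + 0
gcd = 13 and 13 | 1125293, so solutions exist. Divide through by 13: 10977x ≡ 86561 (mod 220364).
Now find 10977⁻¹ mod 220364:
220364 = 20·10977 + 824
10977 = 13·824 + 265
824 = 3·265 + 29
265 = 9·29 + 4
29 = 7·4 + 1
4 = 4·1 + 0
Back-substitute:
1 = 29 − 7·4
1 = −7·265 + 64·29
1 = 64·824 − 199·265
1 = −199·10977 + 2651·824
1 = 2651·220364 − 53219·10977
So 10977·(-53219) ≡ 1 (mod 220364), i.e. 10977⁻¹ ≡ 167145.
Then x ≡ 167145·86561 ≡ 19561 (mod 220364); the smallest non-negative solution is x = 19561.

19561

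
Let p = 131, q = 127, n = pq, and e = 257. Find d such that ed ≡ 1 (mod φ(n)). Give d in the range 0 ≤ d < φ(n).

14213

φ(n) = (p−1)(q−1) = 130·126 = 16380.
Need d with 257·d ≡ 1 (mod 16380). Apply the extended Euclidean algorithm:
16380 = 63·257 + 189
257 = 1·189 + 68
189 = 2·68 + 53
68 = 1·53 + 15
53 = 3·15 + 8
15 = 1·8 + 7
8 = 1·7 + 1
7 = 7·1 + 0
Back-substitute:
1 = 8 − 7
1 = −15 + 2·8
1 = 2·53 − 7·15
1 = −7·68 + 9·53
1 = 9·189 − 25·68
1 = −25·257 + 34·189
1 = 34·16380 − 2167·257
So 257·(-2167) ≡ 1 (mod 16380), hence d ≡ -2167 ≡ 14213 (mod 16380).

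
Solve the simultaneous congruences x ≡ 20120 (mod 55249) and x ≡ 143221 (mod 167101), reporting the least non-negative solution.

Write x = 20120 + 55249·k. Then 55249·k ≡ 143221 − 20120 ≡ 123101 (mod 167101).
Need 55249⁻¹ mod 167101. Extended Euclid on (167101, 55249):
167101 = 3×55249 + 1354
55249 = 40×1354 + 1089
1354 = 1×1089 + 265
1089 = 4×265 + 29
265 = 9×29 + 4
29 = 7×4 + 1
4 = 4×1 + 0
Back-substitute:
1 = 29 − 7·4
1 = −7·265 + 64·29
1 = 64·1089 − 263·265
1 = −263·1354 + 327·1089
1 = 327·55249 − 13343·1354
1 = −13343·167101 + 40356·55249
55249⁻¹ ≡ 40356 (mod 167101), so k ≡ 40356·123101 ≡ 118327 (mod 167101).
x = 20120 + 55249·118327 = 6537468543.

6537468543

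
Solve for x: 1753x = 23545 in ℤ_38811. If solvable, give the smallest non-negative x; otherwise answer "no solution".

1054

First find gcd(1753, 38811):
38811 = 22×1753 + 245
1753 = 7×245 + 38
245 = 6×38 + 17
38 = 2×17 + 4
17 = 4×4 + 1
4 = 4×1 + 0
gcd = 1, so a unique solution mod 38811 exists.
Back-substitute for the Bézout coefficients:
1 = 17 − 4·4
1 = −4·38 + 9·17
1 = 9·245 − 58·38
1 = −58·1753 + 415·245
1 = 415·38811 − 9188·1753
So 1753·(-9188) ≡ 1 (mod 38811), giving 1753⁻¹ ≡ 29623.
x ≡ 1753⁻¹·23545 ≡ 29623·23545 ≡ 1054 (mod 38811).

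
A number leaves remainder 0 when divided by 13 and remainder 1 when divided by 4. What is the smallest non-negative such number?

13

Write x = 0 + 13·k. Then 13·k ≡ 1 − 0 ≡ 1 (mod 4).
Need 13⁻¹ mod 4. Extended Euclid on (4, 1):
4 = 4·1 + 0
13⁻¹ ≡ 1 (mod 4), so k ≡ 1·1 ≡ 1 (mod 4).
x = 0 + 13·1 = 13.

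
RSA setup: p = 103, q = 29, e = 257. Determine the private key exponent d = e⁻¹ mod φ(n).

φ(n) = (p−1)(q−1) = 102·28 = 2856.
Need d with 257·d ≡ 1 (mod 2856). Apply the extended Euclidean algorithm:
2856 = 11*257 + 29
257 = 8*29 + 25
29 = 1*25 + 4
25 = 6*4 + 1
4 = 4*1 + 0
Back-substitute:
1 = 25 − 6·4
1 = −6·29 + 7·25
1 = 7·257 − 62·29
1 = −62·2856 + 689·257
So 257·689 ≡ 1 (mod 2856), hence d = 689.

689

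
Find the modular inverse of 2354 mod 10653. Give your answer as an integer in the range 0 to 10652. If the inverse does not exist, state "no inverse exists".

gcd(10653, 2354) by repeated division:
10653 = 4×2354 + 1237
2354 = 1×1237 + 1117
1237 = 1×1117 + 120
1117 = 9×120 + 37
120 = 3×37 + 9
37 = 4×9 + 1
9 = 9×1 + 0
Since gcd(2354, 10653) = 1, back-substitute to write 1 as a combination:
1 = 37 − 4·9
1 = −4·120 + 13·37
1 = 13·1117 − 121·120
1 = −121·1237 + 134·1117
1 = 134·2354 − 255·1237
1 = −255·10653 + 1154·2354
So 2354·1154 ≡ 1 (mod 10653).

1154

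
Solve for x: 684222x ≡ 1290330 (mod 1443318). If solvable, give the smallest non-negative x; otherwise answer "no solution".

154699

First find gcd(684222, 1443318):
1443318 = 2×684222 + 74874
684222 = 9×74874 + 10356
74874 = 7×10356 + 2382
10356 = 4×2382 + 828
2382 = 2×828 + 726
828 = 1×726 + 102
726 = 7×102 + 12
102 = 8×12 + 6
12 = 2×6 + 0
gcd = 6 and 6 | 1290330, so solutions exist. Divide through by 6: 114037x ≡ 215055 (mod 240553).
Now find 114037⁻¹ mod 240553:
240553 = 2·114037 + 12479
114037 = 9·12479 + 1726
12479 = 7·1726 + 397
1726 = 4·397 + 138
397 = 2·138 + 121
138 = 1·121 + 17
121 = 7·17 + 2
17 = 8·2 + 1
2 = 2·1 + 0
Back-substitute:
1 = 17 − 8·2
1 = −8·121 + 57·17
1 = 57·138 − 65·121
1 = −65·397 + 187·138
1 = 187·1726 − 813·397
1 = −813·12479 + 5878·1726
1 = 5878·114037 − 53715·12479
1 = −53715·240553 + 113308·114037
So 114037⁻¹ ≡ 113308 (mod 240553).
Then x ≡ 113308·215055 ≡ 154699 (mod 240553); the smallest non-negative solution is x = 154699.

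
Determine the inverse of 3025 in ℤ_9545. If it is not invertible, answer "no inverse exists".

no inverse exists

Euclidean algorithm on 9545, 3025:
9545 = 3*3025 + 470
3025 = 6*470 + 205
470 = 2*205 + 60
205 = 3*60 + 25
60 = 2*25 + 10
25 = 2*10 + 5
10 = 2*5 + 0
gcd(3025, 9545) = 5 ≠ 1, so 3025 has no multiplicative inverse modulo 9545.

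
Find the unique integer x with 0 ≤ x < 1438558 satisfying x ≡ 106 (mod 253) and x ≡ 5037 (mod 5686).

334825

Write x = 106 + 253·k. Then 253·k ≡ 5037 − 106 ≡ 4931 (mod 5686).
Need 253⁻¹ mod 5686. Extended Euclid on (5686, 253):
5686 = 22×253 + 120
253 = 2×120 + 13
120 = 9×13 + 3
13 = 4×3 + 1
3 = 3×1 + 0
Back-substitute:
1 = 13 − 4·3
1 = −4·120 + 37·13
1 = 37·253 − 78·120
1 = −78·5686 + 1753·253
253⁻¹ ≡ 1753 (mod 5686), so k ≡ 1753·4931 ≡ 1323 (mod 5686).
x = 106 + 253·1323 = 334825.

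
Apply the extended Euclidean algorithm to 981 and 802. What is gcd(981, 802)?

Euclidean algorithm:
981 = 1*802 + 179
802 = 4*179 + 86
179 = 2*86 + 7
86 = 12*7 + 2
7 = 3*2 + 1
2 = 2*1 + 0
gcd(981, 802) = 1.
Back-substituting:
1 = 7 − 3·2
1 = −3·86 + 37·7
1 = 37·179 − 77·86
1 = −77·802 + 345·179
1 = 345·981 − 422·802
So 1 = (345)·981 + (-422)·802.

1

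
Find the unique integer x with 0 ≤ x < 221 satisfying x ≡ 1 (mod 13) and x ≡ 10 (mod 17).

Write x = 1 + 13·k. Then 13·k ≡ 10 − 1 ≡ 9 (mod 17).
Need 13⁻¹ mod 17. Extended Euclid on (17, 13):
17 = 1·13 + 4
13 = 3·4 + 1
4 = 4·1 + 0
Back-substitute:
1 = 13 − 3·4
1 = −3·17 + 4·13
13⁻¹ ≡ 4 (mod 17), so k ≡ 4·9 ≡ 2 (mod 17).
x = 1 + 13·2 = 27.

27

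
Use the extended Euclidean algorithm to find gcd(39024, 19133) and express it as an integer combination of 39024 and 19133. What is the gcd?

Euclidean algorithm:
39024 = 2*19133 + 758
19133 = 25*758 + 183
758 = 4*183 + 26
183 = 7*26 + 1
26 = 26*1 + 0
gcd(39024, 19133) = 1.
Express as a combination:
1 = 183 − 7·26
1 = −7·758 + 29·183
1 = 29·19133 − 732·758
1 = −732·39024 + 1493·19133
So 1 = (-732)·39024 + (1493)·19133.

1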